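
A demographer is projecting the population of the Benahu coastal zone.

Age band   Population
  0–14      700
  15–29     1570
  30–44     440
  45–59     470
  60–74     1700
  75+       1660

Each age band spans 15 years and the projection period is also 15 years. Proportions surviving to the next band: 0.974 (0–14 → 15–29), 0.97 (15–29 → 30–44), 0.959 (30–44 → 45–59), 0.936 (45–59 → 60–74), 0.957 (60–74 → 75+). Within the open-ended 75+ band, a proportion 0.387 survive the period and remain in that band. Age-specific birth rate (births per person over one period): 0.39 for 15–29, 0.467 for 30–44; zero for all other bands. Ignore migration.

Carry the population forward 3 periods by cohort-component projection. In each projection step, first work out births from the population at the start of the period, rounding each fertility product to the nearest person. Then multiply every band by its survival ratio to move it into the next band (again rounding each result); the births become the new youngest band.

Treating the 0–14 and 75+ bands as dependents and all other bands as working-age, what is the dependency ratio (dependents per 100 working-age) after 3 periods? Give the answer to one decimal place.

Call the bands 1 to 6, youngest first.
Period 1:
Births: 1570 × 0.39 = 612 ; 440 × 0.467 = 205 ⇒ total 817
Band 2: 700 × 0.974 = 682
Band 3: 1570 × 0.97 = 1523
Band 4: 440 × 0.959 = 422
Band 5: 470 × 0.936 = 440
Band 6: 1700 × 0.957 + 1660 × 0.387 = 1627 + 642 = 2269
Population now: 0–14=817, 15–29=682, 30–44=1523, 45–59=422, 60–74=440, 75+=2269
Period 2:
Births: 682 × 0.39 = 266 ; 1523 × 0.467 = 711 ⇒ total 977
Band 2: 817 × 0.974 = 796
Band 3: 682 × 0.97 = 662
Band 4: 1523 × 0.959 = 1461
Band 5: 422 × 0.936 = 395
Band 6: 440 × 0.957 + 2269 × 0.387 = 421 + 878 = 1299
Population now: 0–14=977, 15–29=796, 30–44=662, 45–59=1461, 60–74=395, 75+=1299
Period 3:
Births: 796 × 0.39 = 310 ; 662 × 0.467 = 309 ⇒ total 619
Band 2: 977 × 0.974 = 952
Band 3: 796 × 0.97 = 772
Band 4: 662 × 0.959 = 635
Band 5: 1461 × 0.936 = 1367
Band 6: 395 × 0.957 + 1299 × 0.387 = 378 + 503 = 881
Population now: 0–14=619, 15–29=952, 30–44=772, 45–59=635, 60–74=1367, 75+=881
Dependents (band 0–14 + band 75+) = 619 + 881 = 1500; working-age = 3726; ratio = 1500/3726 × 100 = 40.3

40.3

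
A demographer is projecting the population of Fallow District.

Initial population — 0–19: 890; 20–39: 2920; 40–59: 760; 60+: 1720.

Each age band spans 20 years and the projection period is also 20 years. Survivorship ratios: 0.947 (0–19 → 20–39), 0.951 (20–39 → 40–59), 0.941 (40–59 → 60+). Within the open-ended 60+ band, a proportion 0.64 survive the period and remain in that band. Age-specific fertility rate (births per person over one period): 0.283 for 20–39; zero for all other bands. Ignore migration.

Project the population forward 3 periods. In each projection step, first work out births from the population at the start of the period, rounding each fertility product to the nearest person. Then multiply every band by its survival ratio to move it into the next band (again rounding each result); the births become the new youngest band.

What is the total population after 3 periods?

4362

After projecting period 1:
Births: 2920 × 0.283 = 826
20–39: 890 × 0.947 = 843
40–59: 2920 × 0.951 = 2777
60+: 760 × 0.941 + 1720 × 0.64 = 715 + 1101 = 1816
Population now: 0–19=826, 20–39=843, 40–59=2777, 60+=1816
After projecting period 2:
Births: 843 × 0.283 = 239
20–39: 826 × 0.947 = 782
40–59: 843 × 0.951 = 802
60+: 2777 × 0.941 + 1816 × 0.64 = 2613 + 1162 = 3775
Population now: 0–19=239, 20–39=782, 40–59=802, 60+=3775
After projecting period 3:
Births: 782 × 0.283 = 221
20–39: 239 × 0.947 = 226
40–59: 782 × 0.951 = 744
60+: 802 × 0.941 + 3775 × 0.64 = 755 + 2416 = 3171
Population now: 0–19=221, 20–39=226, 40–59=744, 60+=3171
Total after period 3: 221 + 226 + 744 + 3171 = 4362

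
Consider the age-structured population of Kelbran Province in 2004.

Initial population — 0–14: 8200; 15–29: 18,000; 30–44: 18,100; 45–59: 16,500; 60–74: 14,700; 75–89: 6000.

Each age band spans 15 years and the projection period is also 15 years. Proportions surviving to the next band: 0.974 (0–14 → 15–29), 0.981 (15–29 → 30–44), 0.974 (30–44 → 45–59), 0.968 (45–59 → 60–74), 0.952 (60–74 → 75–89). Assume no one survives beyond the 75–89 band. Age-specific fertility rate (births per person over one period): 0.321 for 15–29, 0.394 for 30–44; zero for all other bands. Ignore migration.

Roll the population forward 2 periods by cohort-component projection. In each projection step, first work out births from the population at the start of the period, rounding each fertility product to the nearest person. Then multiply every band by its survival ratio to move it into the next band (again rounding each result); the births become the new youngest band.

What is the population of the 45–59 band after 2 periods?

After projecting period 1:
Births: 18000 × 0.321 = 5778 ; 18100 × 0.394 = 7131 ⇒ total 12909
15–29: 8200 × 0.974 = 7987
30–44: 18000 × 0.981 = 17658
45–59: 18100 × 0.974 = 17629
60–74: 16500 × 0.968 = 15972
75–89: 14700 × 0.952 = 13994
Giving 12909 / 7987 / 17658 / 17629 / 15972 / 13994.
After projecting period 2:
Births: 7987 × 0.321 = 2564 ; 17658 × 0.394 = 6957 ⇒ total 9521
15–29: 12909 × 0.974 = 12573
30–44: 7987 × 0.981 = 7835
45–59: 17658 × 0.974 = 17199
60–74: 17629 × 0.968 = 17065
75–89: 15972 × 0.952 = 15205
Giving 9521 / 12573 / 7835 / 17199 / 17065 / 15205.

17199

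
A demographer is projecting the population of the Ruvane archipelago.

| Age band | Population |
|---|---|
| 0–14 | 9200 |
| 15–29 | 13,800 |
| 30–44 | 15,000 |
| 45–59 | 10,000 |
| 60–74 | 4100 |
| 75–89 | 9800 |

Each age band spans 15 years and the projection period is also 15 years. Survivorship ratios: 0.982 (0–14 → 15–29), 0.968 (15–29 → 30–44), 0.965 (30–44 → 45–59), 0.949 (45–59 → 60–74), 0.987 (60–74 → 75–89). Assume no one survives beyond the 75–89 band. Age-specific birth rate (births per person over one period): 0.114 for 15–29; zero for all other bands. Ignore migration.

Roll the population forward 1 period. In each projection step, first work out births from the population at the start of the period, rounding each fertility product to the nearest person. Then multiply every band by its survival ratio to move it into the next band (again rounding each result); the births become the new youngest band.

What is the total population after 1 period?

[period 1]
Births: 13800 × 0.114 = 1573
15–29: 9200 × 0.982 = 9034
30–44: 13800 × 0.968 = 13358
45–59: 15000 × 0.965 = 14475
60–74: 10000 × 0.949 = 9490
75–89: 4100 × 0.987 = 4047
Population now: 0–14=1573, 15–29=9034, 30–44=13358, 45–59=14475, 60–74=9490, 75–89=4047
Total after period 1: 1573 + 9034 + 13358 + 14475 + 9490 + 4047 = 51977

51977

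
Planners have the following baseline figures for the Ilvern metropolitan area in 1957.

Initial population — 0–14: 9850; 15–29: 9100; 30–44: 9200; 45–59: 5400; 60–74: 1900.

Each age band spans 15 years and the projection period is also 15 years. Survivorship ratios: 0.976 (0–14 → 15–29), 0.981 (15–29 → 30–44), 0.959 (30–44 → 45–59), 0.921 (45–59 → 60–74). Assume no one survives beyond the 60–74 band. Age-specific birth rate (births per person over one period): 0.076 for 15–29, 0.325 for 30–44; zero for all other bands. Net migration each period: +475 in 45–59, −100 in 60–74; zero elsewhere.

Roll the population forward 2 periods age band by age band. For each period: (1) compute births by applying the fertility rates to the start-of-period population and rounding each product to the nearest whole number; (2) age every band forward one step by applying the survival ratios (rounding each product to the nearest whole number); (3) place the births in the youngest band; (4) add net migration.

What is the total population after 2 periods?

Numbering the bands 1..5 from youngest to oldest:
— Period 1 —
Births: 9100 × 0.076 = 692, 9200 × 0.325 = 2990 → 3682
Band 2: 9850 × 0.976 = 9614
Band 3: 9100 × 0.981 = 8927
Band 4: 9200 × 0.959 = 8823
Band 5: 5400 × 0.921 = 4973
Net migration: Band 4 + 475 → 9298; Band 5 − 100 → 4873
End of period: [3682, 9614, 8927, 9298, 4873]
— Period 2 —
Births: 9614 × 0.076 = 731, 8927 × 0.325 = 2901 → 3632
Band 2: 3682 × 0.976 = 3594
Band 3: 9614 × 0.981 = 9431
Band 4: 8927 × 0.959 = 8561
Band 5: 9298 × 0.921 = 8563
Net migration: Band 4 + 475 → 9036; Band 5 − 100 → 8463
End of period: [3632, 3594, 9431, 9036, 8463]
Total after period 2: 3632 + 3594 + 9431 + 9036 + 8463 = 34156

34156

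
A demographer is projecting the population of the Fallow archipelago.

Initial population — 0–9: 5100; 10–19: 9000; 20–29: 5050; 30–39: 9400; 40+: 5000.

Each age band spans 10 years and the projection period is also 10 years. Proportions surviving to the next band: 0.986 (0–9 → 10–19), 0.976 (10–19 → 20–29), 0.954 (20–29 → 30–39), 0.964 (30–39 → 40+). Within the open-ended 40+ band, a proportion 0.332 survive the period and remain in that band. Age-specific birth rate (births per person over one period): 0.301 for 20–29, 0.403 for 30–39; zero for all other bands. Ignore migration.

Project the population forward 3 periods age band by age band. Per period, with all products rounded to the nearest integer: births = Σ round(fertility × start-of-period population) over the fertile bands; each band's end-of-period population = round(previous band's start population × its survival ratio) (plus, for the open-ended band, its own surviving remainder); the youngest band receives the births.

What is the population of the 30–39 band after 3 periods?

4682

(Bands numbered youngest = 1 to oldest = 5.)
[period 1]
Births: 5050 * 0.301 = 1520 ; 9400 * 0.403 = 3788 ⇒ total 5308
Band 2: 5100 * 0.986 = 5029
Band 3: 9000 * 0.976 = 8784
Band 4: 5050 * 0.954 = 4818
Band 5: 9400 * 0.964 + 5000 * 0.332 = 9062 + 1660 = 10722
Giving 5308 / 5029 / 8784 / 4818 / 10722.
[period 2]
Births: 8784 * 0.301 = 2644 ; 4818 * 0.403 = 1942 ⇒ total 4586
Band 2: 5308 * 0.986 = 5234
Band 3: 5029 * 0.976 = 4908
Band 4: 8784 * 0.954 = 8380
Band 5: 4818 * 0.964 + 10722 * 0.332 = 4645 + 3560 = 8205
Giving 4586 / 5234 / 4908 / 8380 / 8205.
[period 3]
Births: 4908 * 0.301 = 1477 ; 8380 * 0.403 = 3377 ⇒ total 4854
Band 2: 4586 * 0.986 = 4522
Band 3: 5234 * 0.976 = 5108
Band 4: 4908 * 0.954 = 4682
Band 5: 8380 * 0.964 + 8205 * 0.332 = 8078 + 2724 = 10802
Giving 4854 / 4522 / 5108 / 4682 / 10802.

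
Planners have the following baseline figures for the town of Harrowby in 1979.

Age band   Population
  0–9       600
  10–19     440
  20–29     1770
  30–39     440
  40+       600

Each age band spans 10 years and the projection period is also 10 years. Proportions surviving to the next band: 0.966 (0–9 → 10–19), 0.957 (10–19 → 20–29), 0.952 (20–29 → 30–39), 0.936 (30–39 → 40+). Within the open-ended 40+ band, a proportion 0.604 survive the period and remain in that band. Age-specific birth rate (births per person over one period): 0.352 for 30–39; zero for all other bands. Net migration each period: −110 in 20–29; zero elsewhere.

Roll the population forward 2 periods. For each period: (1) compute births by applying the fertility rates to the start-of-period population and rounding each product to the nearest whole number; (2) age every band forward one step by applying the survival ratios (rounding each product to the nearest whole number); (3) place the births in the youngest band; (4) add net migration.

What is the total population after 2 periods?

After projecting period 1:
Births: 440 × 0.352 = 155
10–19: 600 × 0.966 = 580
20–29: 440 × 0.957 = 421
30–39: 1770 × 0.952 = 1685
40+: 440 × 0.936 + 600 × 0.604 = 412 + 362 = 774
Net migration: 20–29 − 110 → 311
Population now: 0–9=155, 10–19=580, 20–29=311, 30–39=1685, 40+=774
After projecting period 2:
Births: 1685 × 0.352 = 593
10–19: 155 × 0.966 = 150
20–29: 580 × 0.957 = 555
30–39: 311 × 0.952 = 296
40+: 1685 × 0.936 + 774 × 0.604 = 1577 + 467 = 2044
Net migration: 20–29 − 110 → 445
Population now: 0–9=593, 10–19=150, 20–29=445, 30–39=296, 40+=2044
Total after period 2: 593 + 150 + 445 + 296 + 2044 = 3528

3528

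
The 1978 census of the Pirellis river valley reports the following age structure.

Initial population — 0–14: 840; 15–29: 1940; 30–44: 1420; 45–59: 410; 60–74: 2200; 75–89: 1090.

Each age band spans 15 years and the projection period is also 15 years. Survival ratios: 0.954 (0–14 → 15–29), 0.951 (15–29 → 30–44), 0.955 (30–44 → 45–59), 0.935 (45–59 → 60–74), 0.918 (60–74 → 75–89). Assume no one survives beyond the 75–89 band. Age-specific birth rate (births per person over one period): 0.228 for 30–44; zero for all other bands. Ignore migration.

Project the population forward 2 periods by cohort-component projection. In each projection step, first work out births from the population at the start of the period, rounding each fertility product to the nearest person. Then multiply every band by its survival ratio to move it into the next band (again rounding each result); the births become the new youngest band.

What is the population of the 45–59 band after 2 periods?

— Period 1 —
Births: 1420 × 0.228 = 324
15–29: 840 × 0.954 = 801
30–44: 1940 × 0.951 = 1845
45–59: 1420 × 0.955 = 1356
60–74: 410 × 0.935 = 383
75–89: 2200 × 0.918 = 2020
End of period: [324, 801, 1845, 1356, 383, 2020]
— Period 2 —
Births: 1845 × 0.228 = 421
15–29: 324 × 0.954 = 309
30–44: 801 × 0.951 = 762
45–59: 1845 × 0.955 = 1762
60–74: 1356 × 0.935 = 1268
75–89: 383 × 0.918 = 352
End of period: [421, 309, 762, 1762, 1268, 352]

1762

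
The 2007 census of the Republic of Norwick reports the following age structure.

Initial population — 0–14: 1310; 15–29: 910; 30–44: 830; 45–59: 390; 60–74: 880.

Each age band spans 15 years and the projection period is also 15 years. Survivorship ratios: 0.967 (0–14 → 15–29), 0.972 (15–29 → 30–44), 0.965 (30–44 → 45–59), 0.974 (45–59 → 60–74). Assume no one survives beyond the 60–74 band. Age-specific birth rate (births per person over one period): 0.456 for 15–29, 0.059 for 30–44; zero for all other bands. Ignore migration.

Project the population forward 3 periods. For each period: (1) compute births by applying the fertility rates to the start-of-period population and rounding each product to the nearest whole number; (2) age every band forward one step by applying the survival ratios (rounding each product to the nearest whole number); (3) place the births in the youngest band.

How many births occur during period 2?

(Bands numbered youngest = 1 to oldest = 5.)
Period 1:
Births: 910 × 0.456 = 415, 830 × 0.059 = 49 → 464
Band 2: 1310 × 0.967 = 1267
Band 3: 910 × 0.972 = 885
Band 4: 830 × 0.965 = 801
Band 5: 390 × 0.974 = 380
Population now: 0–14=464, 15–29=1267, 30–44=885, 45–59=801, 60–74=380
Period 2:
Births: 1267 × 0.456 = 578, 885 × 0.059 = 52 → 630
Band 2: 464 × 0.967 = 449
Band 3: 1267 × 0.972 = 1232
Band 4: 885 × 0.965 = 854
Band 5: 801 × 0.974 = 780
Population now: 0–14=630, 15–29=449, 30–44=1232, 45–59=854, 60–74=780

630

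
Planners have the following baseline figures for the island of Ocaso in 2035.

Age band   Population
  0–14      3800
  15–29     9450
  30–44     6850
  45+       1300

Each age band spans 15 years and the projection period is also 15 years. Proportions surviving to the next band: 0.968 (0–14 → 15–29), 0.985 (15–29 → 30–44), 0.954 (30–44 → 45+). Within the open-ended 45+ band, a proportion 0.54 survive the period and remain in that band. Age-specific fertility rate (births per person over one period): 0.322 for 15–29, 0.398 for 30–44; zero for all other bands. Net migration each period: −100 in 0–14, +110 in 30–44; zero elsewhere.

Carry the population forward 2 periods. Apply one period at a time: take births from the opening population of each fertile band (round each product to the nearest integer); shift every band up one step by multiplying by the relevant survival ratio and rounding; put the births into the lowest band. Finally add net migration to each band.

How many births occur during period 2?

— Period 1 —
Births: 9450 × 0.322 = 3043  |  6850 × 0.398 = 2726 → 5769
15–29: 3800 × 0.968 = 3678
30–44: 9450 × 0.985 = 9308
45+: 6850 × 0.954 + 1300 × 0.54 = 6535 + 702 = 7237
Net migration: 0–14 − 100 → 5669; 30–44 + 110 → 9418
End of period: [5669, 3678, 9418, 7237]
— Period 2 —
Births: 3678 × 0.322 = 1184  |  9418 × 0.398 = 3748 → 4932
15–29: 5669 × 0.968 = 5488
30–44: 3678 × 0.985 = 3623
45+: 9418 × 0.954 + 7237 × 0.54 = 8985 + 3908 = 12893
Net migration: 0–14 − 100 → 4832; 30–44 + 110 → 3733
End of period: [4832, 5488, 3733, 12893]

4932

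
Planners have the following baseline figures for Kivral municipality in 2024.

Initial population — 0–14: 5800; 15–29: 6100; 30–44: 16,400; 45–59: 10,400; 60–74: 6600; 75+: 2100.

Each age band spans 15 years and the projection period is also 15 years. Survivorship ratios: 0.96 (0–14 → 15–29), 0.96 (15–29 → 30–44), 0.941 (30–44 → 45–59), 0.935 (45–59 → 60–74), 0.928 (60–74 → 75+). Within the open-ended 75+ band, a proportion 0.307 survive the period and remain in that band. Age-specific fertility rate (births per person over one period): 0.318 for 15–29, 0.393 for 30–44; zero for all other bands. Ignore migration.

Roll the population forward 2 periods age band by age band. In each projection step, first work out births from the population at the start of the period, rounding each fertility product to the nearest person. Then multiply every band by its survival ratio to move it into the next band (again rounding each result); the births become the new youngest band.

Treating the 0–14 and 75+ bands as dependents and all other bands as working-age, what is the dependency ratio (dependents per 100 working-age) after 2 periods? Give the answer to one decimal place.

45.5

Period 1:
Births: 6100 * 0.318 = 1940 ; 16400 * 0.393 = 6445 ⇒ total 8385
15–29: 5800 * 0.96 = 5568
30–44: 6100 * 0.96 = 5856
45–59: 16400 * 0.941 = 15432
60–74: 10400 * 0.935 = 9724
75+: 6600 * 0.928 + 2100 * 0.307 = 6125 + 645 = 6770
Population now: 0–14=8385, 15–29=5568, 30–44=5856, 45–59=15432, 60–74=9724, 75+=6770
Period 2:
Births: 5568 * 0.318 = 1771 ; 5856 * 0.393 = 2301 ⇒ total 4072
15–29: 8385 * 0.96 = 8050
30–44: 5568 * 0.96 = 5345
45–59: 5856 * 0.941 = 5510
60–74: 15432 * 0.935 = 14429
75+: 9724 * 0.928 + 6770 * 0.307 = 9024 + 2078 = 11102
Population now: 0–14=4072, 15–29=8050, 30–44=5345, 45–59=5510, 60–74=14429, 75+=11102
Dependents (band 0–14 + band 75+) = 4072 + 11102 = 15174; working-age = 33334; ratio = 15174/33334 × 100 = 45.5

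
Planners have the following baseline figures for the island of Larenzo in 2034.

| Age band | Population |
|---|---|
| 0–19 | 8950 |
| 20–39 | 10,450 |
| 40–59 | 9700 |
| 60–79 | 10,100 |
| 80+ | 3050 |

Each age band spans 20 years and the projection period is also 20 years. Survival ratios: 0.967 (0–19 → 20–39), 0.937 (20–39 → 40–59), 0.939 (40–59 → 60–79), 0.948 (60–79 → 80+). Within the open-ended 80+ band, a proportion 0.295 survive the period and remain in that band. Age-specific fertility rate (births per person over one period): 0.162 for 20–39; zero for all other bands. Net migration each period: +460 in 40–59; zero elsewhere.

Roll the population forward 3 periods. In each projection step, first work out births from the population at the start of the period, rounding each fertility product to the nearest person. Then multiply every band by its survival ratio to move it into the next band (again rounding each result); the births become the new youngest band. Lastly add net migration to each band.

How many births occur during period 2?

1402

Call the groups 1 to 5, youngest first.
After projecting period 1:
Births: 10450 × 0.162 = 1693
Group 2: 8950 × 0.967 = 8655
Group 3: 10450 × 0.937 = 9792
Group 4: 9700 × 0.939 = 9108
Group 5: 10100 × 0.948 + 3050 × 0.295 = 9575 + 900 = 10475
Net migration: Group 3 + 460 → 10252
Population now: 0–19=1693, 20–39=8655, 40–59=10252, 60–79=9108, 80+=10475
After projecting period 2:
Births: 8655 × 0.162 = 1402
Group 2: 1693 × 0.967 = 1637
Group 3: 8655 × 0.937 = 8110
Group 4: 10252 × 0.939 = 9627
Group 5: 9108 × 0.948 + 10475 × 0.295 = 8634 + 3090 = 11724
Net migration: Group 3 + 460 → 8570
Population now: 0–19=1402, 20–39=1637, 40–59=8570, 60–79=9627, 80+=11724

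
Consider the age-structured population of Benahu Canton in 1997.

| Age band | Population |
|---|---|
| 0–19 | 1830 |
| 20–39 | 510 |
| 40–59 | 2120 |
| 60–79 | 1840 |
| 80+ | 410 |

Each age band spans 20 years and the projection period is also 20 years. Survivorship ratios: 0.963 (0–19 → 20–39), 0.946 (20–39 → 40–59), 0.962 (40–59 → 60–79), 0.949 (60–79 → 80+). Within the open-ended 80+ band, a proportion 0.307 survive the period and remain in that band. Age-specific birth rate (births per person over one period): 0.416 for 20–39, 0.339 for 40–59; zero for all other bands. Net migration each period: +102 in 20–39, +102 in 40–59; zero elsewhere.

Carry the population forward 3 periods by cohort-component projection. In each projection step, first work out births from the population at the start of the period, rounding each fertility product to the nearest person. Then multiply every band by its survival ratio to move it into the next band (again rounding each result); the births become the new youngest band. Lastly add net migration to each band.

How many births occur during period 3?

1048

(Bands numbered youngest = 1 to oldest = 5.)
After projecting period 1:
Births: 510 * 0.416 = 212, 2120 * 0.339 = 719 ⇒ total 931
Band 2: 1830 * 0.963 = 1762
Band 3: 510 * 0.946 = 482
Band 4: 2120 * 0.962 = 2039
Band 5: 1840 * 0.949 + 410 * 0.307 = 1746 + 126 = 1872
Net migration: Band 2 + 102 → 1864; Band 3 + 102 → 584
→ [931, 1864, 584, 2039, 1872]
After projecting period 2:
Births: 1864 * 0.416 = 775, 584 * 0.339 = 198 ⇒ total 973
Band 2: 931 * 0.963 = 897
Band 3: 1864 * 0.946 = 1763
Band 4: 584 * 0.962 = 562
Band 5: 2039 * 0.949 + 1872 * 0.307 = 1935 + 575 = 2510
Net migration: Band 2 + 102 → 999; Band 3 + 102 → 1865
→ [973, 999, 1865, 562, 2510]
After projecting period 3:
Births: 999 * 0.416 = 416, 1865 * 0.339 = 632 ⇒ total 1048
Band 2: 973 * 0.963 = 937
Band 3: 999 * 0.946 = 945
Band 4: 1865 * 0.962 = 1794
Band 5: 562 * 0.949 + 2510 * 0.307 = 533 + 771 = 1304
Net migration: Band 2 + 102 → 1039; Band 3 + 102 → 1047
→ [1048, 1039, 1047, 1794, 1304]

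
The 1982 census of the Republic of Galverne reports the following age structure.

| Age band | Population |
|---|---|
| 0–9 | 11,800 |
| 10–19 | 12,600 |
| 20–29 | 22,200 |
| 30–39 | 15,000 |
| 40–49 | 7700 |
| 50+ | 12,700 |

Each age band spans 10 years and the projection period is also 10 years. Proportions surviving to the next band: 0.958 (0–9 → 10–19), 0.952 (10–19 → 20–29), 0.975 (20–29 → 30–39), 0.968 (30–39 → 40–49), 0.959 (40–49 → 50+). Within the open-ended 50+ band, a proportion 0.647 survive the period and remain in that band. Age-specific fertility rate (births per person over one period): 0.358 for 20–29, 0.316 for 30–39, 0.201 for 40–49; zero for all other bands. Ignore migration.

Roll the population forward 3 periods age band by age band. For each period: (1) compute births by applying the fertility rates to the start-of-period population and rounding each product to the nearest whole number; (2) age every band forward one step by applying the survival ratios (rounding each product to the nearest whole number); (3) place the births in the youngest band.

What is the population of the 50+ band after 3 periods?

35633

(Groups numbered youngest = 1 to oldest = 6.)
Period 1.
Births: 22200 × 0.358 = 7948, 15000 × 0.316 = 4740, 7700 × 0.201 = 1548 ⇒ total 14236
Group 2: 11800 × 0.958 = 11304
Group 3: 12600 × 0.952 = 11995
Group 4: 22200 × 0.975 = 21645
Group 5: 15000 × 0.968 = 14520
Group 6: 7700 × 0.959 + 12700 × 0.647 = 7384 + 8217 = 15601
Giving 14236 / 11304 / 11995 / 21645 / 14520 / 15601.
Period 2.
Births: 11995 × 0.358 = 4294, 21645 × 0.316 = 6840, 14520 × 0.201 = 2919 ⇒ total 14053
Group 2: 14236 × 0.958 = 13638
Group 3: 11304 × 0.952 = 10761
Group 4: 11995 × 0.975 = 11695
Group 5: 21645 × 0.968 = 20952
Group 6: 14520 × 0.959 + 15601 × 0.647 = 13925 + 10094 = 24019
Giving 14053 / 13638 / 10761 / 11695 / 20952 / 24019.
Period 3.
Births: 10761 × 0.358 = 3852, 11695 × 0.316 = 3696, 20952 × 0.201 = 4211 ⇒ total 11759
Group 2: 14053 × 0.958 = 13463
Group 3: 13638 × 0.952 = 12983
Group 4: 10761 × 0.975 = 10492
Group 5: 11695 × 0.968 = 11321
Group 6: 20952 × 0.959 + 24019 × 0.647 = 20093 + 15540 = 35633
Giving 11759 / 13463 / 12983 / 10492 / 11321 / 35633.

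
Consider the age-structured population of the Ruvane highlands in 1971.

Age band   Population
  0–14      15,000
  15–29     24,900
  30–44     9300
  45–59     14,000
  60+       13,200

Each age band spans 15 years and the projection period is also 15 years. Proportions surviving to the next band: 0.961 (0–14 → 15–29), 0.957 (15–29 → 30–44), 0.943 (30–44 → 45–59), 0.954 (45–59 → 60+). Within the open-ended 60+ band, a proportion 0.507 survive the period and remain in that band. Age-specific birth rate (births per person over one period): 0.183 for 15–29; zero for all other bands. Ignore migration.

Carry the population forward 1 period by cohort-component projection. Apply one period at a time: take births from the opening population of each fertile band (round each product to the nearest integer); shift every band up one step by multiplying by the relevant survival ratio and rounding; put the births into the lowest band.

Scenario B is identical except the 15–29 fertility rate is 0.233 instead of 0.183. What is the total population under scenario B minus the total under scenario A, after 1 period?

1245

After projecting period 1:
Births: 24900 × 0.183 = 4557
15–29: 15000 × 0.961 = 14415
30–44: 24900 × 0.957 = 23829
45–59: 9300 × 0.943 = 8770
60+: 14000 × 0.954 + 13200 × 0.507 = 13356 + 6692 = 20048
End of period: [4557, 14415, 23829, 8770, 20048]
Scenario A total after 1 period: 71619
Scenario B projection —
After projecting period 1:
Births: 24900 × 0.233 = 5802
15–29: 15000 × 0.961 = 14415
30–44: 24900 × 0.957 = 23829
45–59: 9300 × 0.943 = 8770
60+: 14000 × 0.954 + 13200 × 0.507 = 13356 + 6692 = 20048
End of period: [5802, 14415, 23829, 8770, 20048]
Scenario B total after 1 period: 72864
Difference B − A = 72864 − 71619 = 1245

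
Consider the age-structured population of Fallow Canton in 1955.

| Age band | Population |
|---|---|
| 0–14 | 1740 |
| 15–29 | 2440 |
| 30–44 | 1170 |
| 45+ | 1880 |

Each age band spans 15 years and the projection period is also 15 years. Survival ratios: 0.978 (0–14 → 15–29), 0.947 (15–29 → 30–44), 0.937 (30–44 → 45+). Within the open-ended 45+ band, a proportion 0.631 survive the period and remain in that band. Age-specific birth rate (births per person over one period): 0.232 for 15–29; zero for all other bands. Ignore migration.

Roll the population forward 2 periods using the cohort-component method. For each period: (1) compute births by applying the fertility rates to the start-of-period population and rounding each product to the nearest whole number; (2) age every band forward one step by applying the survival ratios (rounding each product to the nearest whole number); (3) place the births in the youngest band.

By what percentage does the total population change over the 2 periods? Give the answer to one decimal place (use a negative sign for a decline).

-14.7

— Period 1 —
Births: 2440 * 0.232 = 566
15–29: 1740 * 0.978 = 1702
30–44: 2440 * 0.947 = 2311
45+: 1170 * 0.937 + 1880 * 0.631 = 1096 + 1186 = 2282
Giving 566 / 1702 / 2311 / 2282.
— Period 2 —
Births: 1702 * 0.232 = 395
15–29: 566 * 0.978 = 554
30–44: 1702 * 0.947 = 1612
45+: 2311 * 0.937 + 2282 * 0.631 = 2165 + 1440 = 3605
Giving 395 / 554 / 1612 / 3605.
Total: 7230 → 6166; change = -1064; percentage change = -14.7%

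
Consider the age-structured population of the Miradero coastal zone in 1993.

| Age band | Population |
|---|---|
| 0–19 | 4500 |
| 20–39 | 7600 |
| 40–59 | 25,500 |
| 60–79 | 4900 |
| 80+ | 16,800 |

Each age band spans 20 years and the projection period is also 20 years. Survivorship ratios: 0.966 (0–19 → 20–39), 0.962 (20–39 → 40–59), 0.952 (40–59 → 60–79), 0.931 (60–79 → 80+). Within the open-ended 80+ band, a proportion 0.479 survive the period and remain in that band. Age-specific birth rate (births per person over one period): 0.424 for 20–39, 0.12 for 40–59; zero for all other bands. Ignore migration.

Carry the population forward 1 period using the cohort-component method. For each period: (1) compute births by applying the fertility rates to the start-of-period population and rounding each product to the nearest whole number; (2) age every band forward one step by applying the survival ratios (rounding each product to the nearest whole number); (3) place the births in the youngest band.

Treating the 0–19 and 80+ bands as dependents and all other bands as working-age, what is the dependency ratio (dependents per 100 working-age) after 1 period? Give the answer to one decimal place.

52.6

After projecting period 1:
Births: 7600 × 0.424 = 3222 ; 25500 × 0.12 = 3060 ⇒ total 6282
20–39: 4500 × 0.966 = 4347
40–59: 7600 × 0.962 = 7311
60–79: 25500 × 0.952 = 24276
80+: 4900 × 0.931 + 16800 × 0.479 = 4562 + 8047 = 12609
→ [6282, 4347, 7311, 24276, 12609]
Dependents (band 0–19 + band 80+) = 6282 + 12609 = 18891; working-age = 35934; ratio = 18891/35934 × 100 = 52.6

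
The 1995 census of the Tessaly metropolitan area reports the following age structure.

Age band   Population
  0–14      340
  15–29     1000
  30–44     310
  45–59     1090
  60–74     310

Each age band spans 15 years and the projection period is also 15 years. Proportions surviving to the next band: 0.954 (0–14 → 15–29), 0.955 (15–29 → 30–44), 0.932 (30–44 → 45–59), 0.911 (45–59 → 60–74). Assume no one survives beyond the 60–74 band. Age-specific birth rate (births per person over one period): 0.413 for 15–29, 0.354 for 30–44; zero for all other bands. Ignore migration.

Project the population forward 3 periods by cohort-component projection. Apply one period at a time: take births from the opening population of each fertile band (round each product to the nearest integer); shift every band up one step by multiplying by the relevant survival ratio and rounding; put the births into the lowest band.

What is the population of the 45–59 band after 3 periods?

Numbering the groups 1..5 from youngest to oldest:
[period 1]
Births: 1000 × 0.413 = 413  |  310 × 0.354 = 110 → total 523
Group 2: 340 × 0.954 = 324
Group 3: 1000 × 0.955 = 955
Group 4: 310 × 0.932 = 289
Group 5: 1090 × 0.911 = 993
End of period: [523, 324, 955, 289, 993]
[period 2]
Births: 324 × 0.413 = 134  |  955 × 0.354 = 338 → total 472
Group 2: 523 × 0.954 = 499
Group 3: 324 × 0.955 = 309
Group 4: 955 × 0.932 = 890
Group 5: 289 × 0.911 = 263
End of period: [472, 499, 309, 890, 263]
[period 3]
Births: 499 × 0.413 = 206  |  309 × 0.354 = 109 → total 315
Group 2: 472 × 0.954 = 450
Group 3: 499 × 0.955 = 477
Group 4: 309 × 0.932 = 288
Group 5: 890 × 0.911 = 811
End of period: [315, 450, 477, 288, 811]

288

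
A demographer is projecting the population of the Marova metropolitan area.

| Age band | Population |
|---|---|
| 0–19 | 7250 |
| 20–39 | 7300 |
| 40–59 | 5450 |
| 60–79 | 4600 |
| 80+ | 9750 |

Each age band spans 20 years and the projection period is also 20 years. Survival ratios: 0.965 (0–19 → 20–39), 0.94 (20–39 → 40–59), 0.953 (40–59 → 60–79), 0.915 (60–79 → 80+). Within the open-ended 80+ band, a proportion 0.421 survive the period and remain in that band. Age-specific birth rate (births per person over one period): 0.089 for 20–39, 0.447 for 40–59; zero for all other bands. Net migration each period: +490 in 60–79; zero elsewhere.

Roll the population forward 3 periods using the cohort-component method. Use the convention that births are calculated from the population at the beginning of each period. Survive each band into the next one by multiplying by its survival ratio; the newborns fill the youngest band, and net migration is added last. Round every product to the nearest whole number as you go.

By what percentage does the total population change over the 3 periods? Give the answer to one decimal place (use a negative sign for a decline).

-23.1

Call the bands 1 to 5, youngest first.
Period 1.
Births: 7300 * 0.089 = 650 ; 5450 * 0.447 = 2436 → 3086
Band 2: 7250 * 0.965 = 6996
Band 3: 7300 * 0.94 = 6862
Band 4: 5450 * 0.953 = 5194
Band 5: 4600 * 0.915 + 9750 * 0.421 = 4209 + 4105 = 8314
Net migration: Band 4 + 490 → 5684
Population now: 0–19=3086, 20–39=6996, 40–59=6862, 60–79=5684, 80+=8314
Period 2.
Births: 6996 * 0.089 = 623 ; 6862 * 0.447 = 3067 → 3690
Band 2: 3086 * 0.965 = 2978
Band 3: 6996 * 0.94 = 6576
Band 4: 6862 * 0.953 = 6539
Band 5: 5684 * 0.915 + 8314 * 0.421 = 5201 + 3500 = 8701
Net migration: Band 4 + 490 → 7029
Population now: 0–19=3690, 20–39=2978, 40–59=6576, 60–79=7029, 80+=8701
Period 3.
Births: 2978 * 0.089 = 265 ; 6576 * 0.447 = 2939 → 3204
Band 2: 3690 * 0.965 = 3561
Band 3: 2978 * 0.94 = 2799
Band 4: 6576 * 0.953 = 6267
Band 5: 7029 * 0.915 + 8701 * 0.421 = 6432 + 3663 = 10095
Net migration: Band 4 + 490 → 6757
Population now: 0–19=3204, 20–39=3561, 40–59=2799, 60–79=6757, 80+=10095
Total: 34350 → 26416; change = -7934; percentage change = -23.1%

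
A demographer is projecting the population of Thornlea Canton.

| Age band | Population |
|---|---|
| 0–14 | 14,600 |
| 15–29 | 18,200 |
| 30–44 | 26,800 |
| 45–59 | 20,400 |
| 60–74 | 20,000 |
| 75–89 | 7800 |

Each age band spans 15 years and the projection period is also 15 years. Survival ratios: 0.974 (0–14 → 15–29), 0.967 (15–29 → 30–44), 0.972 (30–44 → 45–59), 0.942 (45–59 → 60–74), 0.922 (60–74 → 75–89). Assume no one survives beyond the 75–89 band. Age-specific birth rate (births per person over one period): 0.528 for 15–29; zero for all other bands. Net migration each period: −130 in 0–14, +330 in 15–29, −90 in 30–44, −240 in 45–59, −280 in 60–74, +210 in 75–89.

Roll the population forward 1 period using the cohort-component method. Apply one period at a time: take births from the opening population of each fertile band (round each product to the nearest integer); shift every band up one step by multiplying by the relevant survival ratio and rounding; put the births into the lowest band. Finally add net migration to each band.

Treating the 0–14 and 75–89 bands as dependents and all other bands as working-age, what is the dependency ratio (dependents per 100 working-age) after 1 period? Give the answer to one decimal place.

Call the bands 1 to 6, youngest first.
— Period 1 —
Births: 18200 × 0.528 = 9610
Band 2: 14600 × 0.974 = 14220
Band 3: 18200 × 0.967 = 17599
Band 4: 26800 × 0.972 = 26050
Band 5: 20400 × 0.942 = 19217
Band 6: 20000 × 0.922 = 18440
Net migration: Band 1 − 130 → 9480; Band 2 + 330 → 14550; Band 3 − 90 → 17509; Band 4 − 240 → 25810; Band 5 − 280 → 18937; Band 6 + 210 → 18650
End of period: [9480, 14550, 17509, 25810, 18937, 18650]
Dependents (band 0–14 + band 75–89) = 9480 + 18650 = 28130; working-age = 76806; ratio = 28130/76806 × 100 = 36.6

36.6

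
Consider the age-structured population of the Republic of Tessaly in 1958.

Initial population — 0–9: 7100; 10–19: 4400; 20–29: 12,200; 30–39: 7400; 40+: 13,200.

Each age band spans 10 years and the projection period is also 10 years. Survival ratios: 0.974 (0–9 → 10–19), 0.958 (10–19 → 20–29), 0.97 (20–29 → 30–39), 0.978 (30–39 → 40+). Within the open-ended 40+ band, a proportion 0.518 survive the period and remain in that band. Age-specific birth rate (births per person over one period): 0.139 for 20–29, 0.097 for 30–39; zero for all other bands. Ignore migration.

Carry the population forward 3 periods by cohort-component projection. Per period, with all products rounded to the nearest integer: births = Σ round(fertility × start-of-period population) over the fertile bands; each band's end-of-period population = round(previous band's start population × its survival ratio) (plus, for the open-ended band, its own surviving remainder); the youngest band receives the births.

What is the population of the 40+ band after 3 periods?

Period 1:
Births: 12200 × 0.139 = 1696, 7400 × 0.097 = 718 — total 2414
10–19: 7100 × 0.974 = 6915
20–29: 4400 × 0.958 = 4215
30–39: 12200 × 0.97 = 11834
40+: 7400 × 0.978 + 13200 × 0.518 = 7237 + 6838 = 14075
End of period: [2414, 6915, 4215, 11834, 14075]
Period 2:
Births: 4215 × 0.139 = 586, 11834 × 0.097 = 1148 — total 1734
10–19: 2414 × 0.974 = 2351
20–29: 6915 × 0.958 = 6625
30–39: 4215 × 0.97 = 4089
40+: 11834 × 0.978 + 14075 × 0.518 = 11574 + 7291 = 18865
End of period: [1734, 2351, 6625, 4089, 18865]
Period 3:
Births: 6625 × 0.139 = 921, 4089 × 0.097 = 397 — total 1318
10–19: 1734 × 0.974 = 1689
20–29: 2351 × 0.958 = 2252
30–39: 6625 × 0.97 = 6426
40+: 4089 × 0.978 + 18865 × 0.518 = 3999 + 9772 = 13771
End of period: [1318, 1689, 2252, 6426, 13771]

13771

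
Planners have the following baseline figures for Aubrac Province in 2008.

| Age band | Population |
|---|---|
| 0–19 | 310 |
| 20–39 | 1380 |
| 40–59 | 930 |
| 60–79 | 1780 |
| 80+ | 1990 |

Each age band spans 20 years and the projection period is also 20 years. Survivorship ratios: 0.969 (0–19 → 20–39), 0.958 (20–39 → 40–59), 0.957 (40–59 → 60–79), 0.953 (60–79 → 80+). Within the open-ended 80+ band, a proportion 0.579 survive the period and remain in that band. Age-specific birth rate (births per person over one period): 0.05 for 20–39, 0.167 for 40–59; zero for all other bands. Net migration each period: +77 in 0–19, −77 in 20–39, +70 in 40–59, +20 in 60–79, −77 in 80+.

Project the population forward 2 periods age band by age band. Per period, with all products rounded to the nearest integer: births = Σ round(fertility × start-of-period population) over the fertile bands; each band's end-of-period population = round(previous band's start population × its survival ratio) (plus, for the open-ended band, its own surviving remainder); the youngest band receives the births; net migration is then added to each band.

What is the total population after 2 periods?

4565

Numbering the groups 1..5 from youngest to oldest:
[period 1]
Births: 1380 × 0.05 = 69  |  930 × 0.167 = 155 ⇒ total 224
Group 2: 310 × 0.969 = 300
Group 3: 1380 × 0.958 = 1322
Group 4: 930 × 0.957 = 890
Group 5: 1780 × 0.953 + 1990 × 0.579 = 1696 + 1152 = 2848
Net migration: Group 1 + 77 → 301; Group 2 − 77 → 223; Group 3 + 70 → 1392; Group 4 + 20 → 910; Group 5 − 77 → 2771
Population now: 0–19=301, 20–39=223, 40–59=1392, 60–79=910, 80+=2771
[period 2]
Births: 223 × 0.05 = 11  |  1392 × 0.167 = 232 ⇒ total 243
Group 2: 301 × 0.969 = 292
Group 3: 223 × 0.958 = 214
Group 4: 1392 × 0.957 = 1332
Group 5: 910 × 0.953 + 2771 × 0.579 = 867 + 1604 = 2471
Net migration: Group 1 + 77 → 320; Group 2 − 77 → 215; Group 3 + 70 → 284; Group 4 + 20 → 1352; Group 5 − 77 → 2394
Population now: 0–19=320, 20–39=215, 40–59=284, 60–79=1352, 80+=2394
Total after period 2: 320 + 215 + 284 + 1352 + 2394 = 4565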